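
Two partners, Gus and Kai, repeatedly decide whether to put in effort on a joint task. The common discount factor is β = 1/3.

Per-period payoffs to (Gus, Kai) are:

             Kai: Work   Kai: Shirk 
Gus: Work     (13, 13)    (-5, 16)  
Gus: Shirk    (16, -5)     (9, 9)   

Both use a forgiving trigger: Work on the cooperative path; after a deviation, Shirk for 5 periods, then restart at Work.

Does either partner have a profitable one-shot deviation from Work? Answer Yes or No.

Yes

IC: β+…+β^5 ≥ (16−13)/(13−9) = 3/4.
At β = 1/3: partial sum = 0.4979 < 0.7500. Cooperation not sustainable.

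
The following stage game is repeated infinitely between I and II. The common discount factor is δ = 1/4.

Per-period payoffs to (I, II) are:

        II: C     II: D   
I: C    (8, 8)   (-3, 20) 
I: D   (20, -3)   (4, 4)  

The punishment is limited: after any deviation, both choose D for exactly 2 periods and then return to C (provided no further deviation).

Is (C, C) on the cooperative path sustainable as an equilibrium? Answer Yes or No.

No

IC: δ+…+δ^2 ≥ (20−8)/(8−4) = 3.
At δ = 1/4: partial sum = 0.3125 < 3.0000. Cooperation not sustainable.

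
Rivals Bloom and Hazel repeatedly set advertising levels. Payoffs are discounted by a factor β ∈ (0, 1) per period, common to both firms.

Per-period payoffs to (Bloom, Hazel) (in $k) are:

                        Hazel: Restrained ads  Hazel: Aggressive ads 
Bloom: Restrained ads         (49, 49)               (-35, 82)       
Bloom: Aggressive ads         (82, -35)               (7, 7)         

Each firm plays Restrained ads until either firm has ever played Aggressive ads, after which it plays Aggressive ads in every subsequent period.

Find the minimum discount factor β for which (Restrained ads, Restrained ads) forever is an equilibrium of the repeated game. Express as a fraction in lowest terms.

One-period gain from deviating is 82 − 49 = 33. The loss is 49 − 7 = 42 in every subsequent period, with present value 42·β/(1−β).
Deviation is unprofitable when 42·β/(1−β) ≥ 33, i.e. β/(1−β) ≥ 11/14.
Equivalently β ≥ 33/(33+42) = 11/25.

11/25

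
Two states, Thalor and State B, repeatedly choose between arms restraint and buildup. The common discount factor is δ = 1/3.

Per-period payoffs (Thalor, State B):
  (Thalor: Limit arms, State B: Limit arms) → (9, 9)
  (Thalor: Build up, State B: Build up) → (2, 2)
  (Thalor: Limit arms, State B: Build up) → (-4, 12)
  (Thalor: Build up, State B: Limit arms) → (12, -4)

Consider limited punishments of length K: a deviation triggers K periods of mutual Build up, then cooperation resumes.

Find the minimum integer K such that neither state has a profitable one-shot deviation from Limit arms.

IC: δ(1−δ^K)/(1−δ) ≥ (12−9)/(9−2) = 3/7.
With δ = 1/3: need 1 − δ^K ≥ 3/7·(1−1/3)/(1/3), i.e. δ^K ≤ 0.1429.
Since (1/3)^1 = 0.3333 and (1/3)^2 = 0.1111, the smallest such K is 2.

2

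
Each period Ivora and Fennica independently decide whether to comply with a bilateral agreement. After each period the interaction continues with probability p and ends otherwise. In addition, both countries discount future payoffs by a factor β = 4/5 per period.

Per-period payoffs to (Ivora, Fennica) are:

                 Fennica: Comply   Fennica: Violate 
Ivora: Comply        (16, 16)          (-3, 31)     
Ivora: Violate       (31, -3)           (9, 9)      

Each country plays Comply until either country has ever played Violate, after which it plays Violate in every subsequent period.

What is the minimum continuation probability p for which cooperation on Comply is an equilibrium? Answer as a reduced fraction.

75/88

Expected continuation weight on next period's payoff is β·p = 4/5·p, which plays the role of the discount factor.
Cooperation requires 4/5·p ≥ (31−16)/(31−9) = 15/22, hence p ≥ 75/88.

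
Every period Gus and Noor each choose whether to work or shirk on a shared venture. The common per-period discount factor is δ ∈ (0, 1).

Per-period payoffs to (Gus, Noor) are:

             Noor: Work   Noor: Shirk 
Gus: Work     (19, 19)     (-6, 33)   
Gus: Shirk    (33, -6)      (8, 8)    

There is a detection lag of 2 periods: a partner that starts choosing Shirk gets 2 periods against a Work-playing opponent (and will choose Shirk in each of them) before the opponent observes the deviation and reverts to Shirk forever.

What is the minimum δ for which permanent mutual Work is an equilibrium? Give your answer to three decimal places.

0.748

A deviator earns 33 for 2 periods, then 8 forever; cooperating earns 19 forever. Multiplying the IC by (1−δ):
19 ≥ 33(1−δ^2) + 8δ^2, so 25·δ^2 ≥ 14 and δ^2 ≥ 14/25.
δ ≥ (14/25)^(1/2) ≈ 0.748.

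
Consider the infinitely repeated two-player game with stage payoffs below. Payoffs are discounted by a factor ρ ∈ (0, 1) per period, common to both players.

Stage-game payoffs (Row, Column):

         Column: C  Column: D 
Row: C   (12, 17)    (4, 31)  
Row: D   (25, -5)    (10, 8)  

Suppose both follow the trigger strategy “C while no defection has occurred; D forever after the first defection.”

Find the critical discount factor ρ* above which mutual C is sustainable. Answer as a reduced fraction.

Row's threshold: (25−12)/(25−10) = 13/15.
Column's threshold: (31−17)/(31−8) = 14/23.
13/15 > 14/23, so Row binds and ρ* = 13/15.

13/15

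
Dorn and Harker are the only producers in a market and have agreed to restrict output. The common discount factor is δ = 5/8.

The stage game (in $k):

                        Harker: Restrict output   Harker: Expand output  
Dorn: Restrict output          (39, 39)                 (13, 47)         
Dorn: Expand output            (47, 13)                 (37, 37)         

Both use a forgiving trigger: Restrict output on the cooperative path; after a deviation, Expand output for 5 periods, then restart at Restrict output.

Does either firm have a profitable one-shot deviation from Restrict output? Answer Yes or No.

Yes

IC: δ+…+δ^5 ≥ (47−39)/(39−37) = 4.
At δ = 5/8: partial sum = 1.5077 < 4.0000. Cooperation not sustainable.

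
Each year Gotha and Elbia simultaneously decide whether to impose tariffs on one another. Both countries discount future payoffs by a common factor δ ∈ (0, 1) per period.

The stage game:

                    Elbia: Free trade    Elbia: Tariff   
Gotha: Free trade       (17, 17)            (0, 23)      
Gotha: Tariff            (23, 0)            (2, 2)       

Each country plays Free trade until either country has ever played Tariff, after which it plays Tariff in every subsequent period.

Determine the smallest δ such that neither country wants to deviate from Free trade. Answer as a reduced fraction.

2/7

17/(1−δ) ≥ 23 + 2δ/(1−δ)
17 ≥ 23 − 21δ
δ ≥ 6/21 = 2/7.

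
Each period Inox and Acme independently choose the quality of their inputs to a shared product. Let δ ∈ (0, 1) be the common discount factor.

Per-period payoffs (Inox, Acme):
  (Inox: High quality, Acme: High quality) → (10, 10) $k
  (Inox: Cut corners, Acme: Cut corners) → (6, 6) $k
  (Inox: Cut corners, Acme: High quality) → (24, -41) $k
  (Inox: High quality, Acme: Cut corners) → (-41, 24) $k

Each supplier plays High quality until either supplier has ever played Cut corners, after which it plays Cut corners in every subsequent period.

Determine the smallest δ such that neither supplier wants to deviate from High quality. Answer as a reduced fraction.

Cooperation forever yields 10 each period: 10/(1−δ).
Deviating yields 24 once, then 6 forever: 24 + 6δ/(1−δ).
No profitable deviation requires 10/(1−δ) ≥ 24 + 6δ/(1−δ).
Multiplying by (1−δ): 10 ≥ 24(1−δ) + 6δ = 24 − 18δ.
So 18δ ≥ 14, i.e. δ ≥ 14/18 = 7/9.

7/9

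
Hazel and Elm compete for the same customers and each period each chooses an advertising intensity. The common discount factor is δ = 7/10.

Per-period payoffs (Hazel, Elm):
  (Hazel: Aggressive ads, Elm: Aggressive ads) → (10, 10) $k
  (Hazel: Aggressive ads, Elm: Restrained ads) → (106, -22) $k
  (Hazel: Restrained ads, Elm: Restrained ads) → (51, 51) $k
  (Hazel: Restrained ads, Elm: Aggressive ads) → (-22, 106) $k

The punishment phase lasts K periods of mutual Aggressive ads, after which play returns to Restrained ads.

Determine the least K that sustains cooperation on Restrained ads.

3

No profitable deviation requires (51−10)(δ+…+δ^K) ≥ 106−51, i.e. δ+…+δ^K ≥ 55/41 ≈ 1.3415.
With δ = 7/10, the partial sums are K=1: 0.7000, K=2: 1.1900, K=3: 1.5330.
K = 3 is the first length at which the sum reaches 1.3415.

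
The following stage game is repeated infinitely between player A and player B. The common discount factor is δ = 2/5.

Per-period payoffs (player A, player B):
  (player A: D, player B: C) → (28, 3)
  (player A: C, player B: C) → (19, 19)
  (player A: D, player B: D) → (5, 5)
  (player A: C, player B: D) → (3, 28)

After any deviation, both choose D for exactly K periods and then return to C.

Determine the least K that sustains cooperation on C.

Need Σ_{k=1}^{K} δ^k ≥ (28−19)/(19−5) = 0.6429 at δ = 2/5.
At K = 3 the sum is 0.6240 < 0.6429; at K = 4 it is 0.6496 ≥ 0.6429.
So the minimum punishment length is K = 4.

4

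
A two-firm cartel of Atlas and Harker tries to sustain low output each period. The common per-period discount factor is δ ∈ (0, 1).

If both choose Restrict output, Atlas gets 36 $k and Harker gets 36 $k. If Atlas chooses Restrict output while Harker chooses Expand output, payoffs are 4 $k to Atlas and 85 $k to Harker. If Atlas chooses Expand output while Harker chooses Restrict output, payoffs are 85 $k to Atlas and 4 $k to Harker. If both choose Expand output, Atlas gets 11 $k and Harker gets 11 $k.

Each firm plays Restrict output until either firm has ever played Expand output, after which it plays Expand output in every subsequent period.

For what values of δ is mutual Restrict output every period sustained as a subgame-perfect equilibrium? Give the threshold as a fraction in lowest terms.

36/(1−δ) ≥ 85 + 11δ/(1−δ)
36 ≥ 85 − 74δ
δ ≥ 49/74.

49/74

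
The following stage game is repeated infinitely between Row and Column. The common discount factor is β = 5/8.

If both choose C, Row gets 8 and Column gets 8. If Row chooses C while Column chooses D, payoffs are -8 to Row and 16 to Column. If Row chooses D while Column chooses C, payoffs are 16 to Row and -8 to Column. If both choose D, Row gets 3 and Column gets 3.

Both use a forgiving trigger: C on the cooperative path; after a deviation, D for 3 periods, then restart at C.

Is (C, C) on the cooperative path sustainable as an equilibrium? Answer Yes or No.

No

IC: β+…+β^3 ≥ (16−8)/(8−3) = 8/5.
At β = 5/8: partial sum = 1.2598 < 1.6000. Cooperation not sustainable.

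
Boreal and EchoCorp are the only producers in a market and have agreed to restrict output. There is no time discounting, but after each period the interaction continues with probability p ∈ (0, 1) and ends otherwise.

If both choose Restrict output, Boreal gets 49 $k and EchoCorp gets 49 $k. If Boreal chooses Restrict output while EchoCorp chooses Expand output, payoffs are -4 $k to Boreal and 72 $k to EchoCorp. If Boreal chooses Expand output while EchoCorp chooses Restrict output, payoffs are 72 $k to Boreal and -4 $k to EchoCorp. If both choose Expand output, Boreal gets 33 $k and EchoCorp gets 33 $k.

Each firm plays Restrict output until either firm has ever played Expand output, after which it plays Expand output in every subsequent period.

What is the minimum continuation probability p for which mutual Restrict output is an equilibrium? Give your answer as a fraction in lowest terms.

23/39

With no time discounting, the continuation probability p plays the role of the discount factor.
Grim-trigger IC: 49/(1−p) ≥ 72 + 33p/(1−p) ⇒ p ≥ (72−49)/(72−33) = 23/39.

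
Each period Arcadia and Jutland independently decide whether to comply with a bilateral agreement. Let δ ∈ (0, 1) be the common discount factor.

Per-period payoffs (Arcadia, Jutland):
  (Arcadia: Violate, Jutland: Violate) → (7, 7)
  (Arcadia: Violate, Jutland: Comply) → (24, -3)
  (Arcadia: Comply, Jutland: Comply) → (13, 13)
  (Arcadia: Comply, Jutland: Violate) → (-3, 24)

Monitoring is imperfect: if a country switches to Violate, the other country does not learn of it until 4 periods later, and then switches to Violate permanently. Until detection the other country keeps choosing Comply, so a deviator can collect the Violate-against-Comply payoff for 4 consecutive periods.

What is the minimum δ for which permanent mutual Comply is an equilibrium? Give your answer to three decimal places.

0.897

A deviator earns 24 for 4 periods, then 7 forever; cooperating earns 13 forever. Multiplying the IC by (1−δ):
13 ≥ 24(1−δ^4) + 7δ^4, so 17·δ^4 ≥ 11 and δ^4 ≥ 11/17.
δ ≥ (11/17)^(1/4) ≈ 0.897.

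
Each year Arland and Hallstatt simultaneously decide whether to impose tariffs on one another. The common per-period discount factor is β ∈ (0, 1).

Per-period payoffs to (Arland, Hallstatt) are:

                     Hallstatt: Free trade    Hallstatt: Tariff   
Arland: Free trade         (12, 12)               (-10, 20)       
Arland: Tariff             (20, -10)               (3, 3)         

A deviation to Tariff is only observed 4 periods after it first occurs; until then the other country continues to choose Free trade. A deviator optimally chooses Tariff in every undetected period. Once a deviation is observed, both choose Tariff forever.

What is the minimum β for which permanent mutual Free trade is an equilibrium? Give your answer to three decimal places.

0.828

Deviating for the 4 undetected periods gains 20−12 = 8 per period over cooperation, then loses 12−3 = 9 per period forever once punishment starts.
Gain: 8(1 + β + … + β^3); loss: 9·β^4/(1−β).
No profitable deviation ⇔ 8(1−β^4) ≤ 9·β^4, i.e. β^4 ≥ 8/(8+9) = 8/17.
Hence β ≥ (8/17)^(1/4) ≈ 0.828.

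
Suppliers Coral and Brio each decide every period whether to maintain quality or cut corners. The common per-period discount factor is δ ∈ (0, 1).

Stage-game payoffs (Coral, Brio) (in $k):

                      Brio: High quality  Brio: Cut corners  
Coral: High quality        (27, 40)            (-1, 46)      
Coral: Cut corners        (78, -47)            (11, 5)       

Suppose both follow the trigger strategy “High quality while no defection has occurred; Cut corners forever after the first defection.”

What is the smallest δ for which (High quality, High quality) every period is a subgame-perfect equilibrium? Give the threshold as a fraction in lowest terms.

Coral: cooperation gives 27 each period; deviation gives 78 once then 11 forever.
  27/(1−δ) ≥ 78 + 11δ/(1−δ) ⇒ δ ≥ 51/67.
Brio: cooperation gives 40 each period; deviation gives 46 once then 5 forever.
  δ ≥ 6/41.
Both must hold, so the binding constraint is Coral's: δ ≥ 51/67.

51/67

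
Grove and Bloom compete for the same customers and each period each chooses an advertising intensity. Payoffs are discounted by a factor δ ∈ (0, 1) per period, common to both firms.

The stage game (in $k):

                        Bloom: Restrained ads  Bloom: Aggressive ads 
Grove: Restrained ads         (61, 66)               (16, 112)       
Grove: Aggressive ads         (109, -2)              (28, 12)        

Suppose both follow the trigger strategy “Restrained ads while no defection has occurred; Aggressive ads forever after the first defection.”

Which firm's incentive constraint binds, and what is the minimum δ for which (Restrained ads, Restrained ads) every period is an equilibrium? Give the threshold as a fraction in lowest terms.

Grove's threshold: (109−61)/(109−28) = 16/27.
Bloom's threshold: (112−66)/(112−12) = 23/50.
16/27 > 23/50, so Grove binds and δ* = 16/27.

Grove; δ ≥ 16/27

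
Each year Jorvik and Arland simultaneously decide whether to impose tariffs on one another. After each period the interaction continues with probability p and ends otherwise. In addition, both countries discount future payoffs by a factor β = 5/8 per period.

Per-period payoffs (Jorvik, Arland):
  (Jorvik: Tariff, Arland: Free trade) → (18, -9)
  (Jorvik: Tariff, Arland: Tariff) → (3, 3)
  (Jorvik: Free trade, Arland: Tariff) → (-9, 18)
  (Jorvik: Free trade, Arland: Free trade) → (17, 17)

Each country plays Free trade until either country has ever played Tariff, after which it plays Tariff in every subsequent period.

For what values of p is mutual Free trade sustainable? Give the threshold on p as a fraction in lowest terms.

8/75

With continuation probability p and discount β, the effective per-period discount factor is βp.
Grim-trigger IC: βp ≥ (18−17)/(18−3) = 1/15.
So p ≥ (1/15)/(5/8) = 8/75.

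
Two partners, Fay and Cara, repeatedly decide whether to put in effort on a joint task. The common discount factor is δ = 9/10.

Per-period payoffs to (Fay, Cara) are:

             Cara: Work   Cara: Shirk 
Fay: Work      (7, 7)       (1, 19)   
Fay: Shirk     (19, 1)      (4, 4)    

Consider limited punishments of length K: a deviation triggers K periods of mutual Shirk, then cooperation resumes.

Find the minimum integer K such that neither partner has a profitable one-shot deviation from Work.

6

IC: δ(1−δ^K)/(1−δ) ≥ (19−7)/(7−4) = 4.
With δ = 9/10: need 1 − δ^K ≥ 4·(1−9/10)/(9/10), i.e. δ^K ≤ 0.5556.
Since (9/10)^5 = 0.5905 and (9/10)^6 = 0.5314, the smallest such K is 6.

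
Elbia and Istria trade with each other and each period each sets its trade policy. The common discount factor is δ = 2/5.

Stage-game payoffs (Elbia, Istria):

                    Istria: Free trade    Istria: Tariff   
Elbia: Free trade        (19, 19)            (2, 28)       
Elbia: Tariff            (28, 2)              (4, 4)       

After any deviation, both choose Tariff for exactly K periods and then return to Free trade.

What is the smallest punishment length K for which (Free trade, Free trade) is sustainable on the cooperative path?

3

No profitable deviation requires (19−4)(δ+…+δ^K) ≥ 28−19, i.e. δ+…+δ^K ≥ 3/5 ≈ 0.6000.
With δ = 2/5, the partial sums are K=1: 0.4000, K=2: 0.5600, K=3: 0.6240.
K = 3 is the first length at which the sum reaches 0.6000.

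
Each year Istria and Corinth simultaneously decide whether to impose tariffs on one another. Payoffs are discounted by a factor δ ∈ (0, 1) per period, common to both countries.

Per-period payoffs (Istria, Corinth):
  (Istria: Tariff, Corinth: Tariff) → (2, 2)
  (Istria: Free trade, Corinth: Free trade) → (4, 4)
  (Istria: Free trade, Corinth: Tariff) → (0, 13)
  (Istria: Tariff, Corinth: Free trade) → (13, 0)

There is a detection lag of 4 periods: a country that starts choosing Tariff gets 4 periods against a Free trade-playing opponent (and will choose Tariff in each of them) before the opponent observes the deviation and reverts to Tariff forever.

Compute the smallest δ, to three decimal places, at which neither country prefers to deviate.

0.951

The best deviation is to choose Tariff for all 4 undetected periods, earning 13 each, then 2 forever once detected.
Deviation value: 13(1−δ^4)/(1−δ) + 2δ^4/(1−δ); cooperation value: 4/(1−δ).
IC: 4 ≥ 13(1−δ^4) + 2δ^4 = 13 − 11δ^4.
So δ^4 ≥ 9/11, giving δ ≥ (9/11)^(1/4) ≈ 0.951.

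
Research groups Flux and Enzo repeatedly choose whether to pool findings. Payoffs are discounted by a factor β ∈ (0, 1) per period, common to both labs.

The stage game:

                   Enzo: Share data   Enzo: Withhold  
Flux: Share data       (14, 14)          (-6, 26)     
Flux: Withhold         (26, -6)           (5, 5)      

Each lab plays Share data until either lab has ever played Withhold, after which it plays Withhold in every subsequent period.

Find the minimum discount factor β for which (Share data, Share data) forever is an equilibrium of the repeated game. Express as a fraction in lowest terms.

4/7

Under grim trigger the critical discount factor is (T−C)/(T−P) with T = 26, C = 14, P = 5.
β* = (26−14)/(26−5) = 12/21 = 4/7.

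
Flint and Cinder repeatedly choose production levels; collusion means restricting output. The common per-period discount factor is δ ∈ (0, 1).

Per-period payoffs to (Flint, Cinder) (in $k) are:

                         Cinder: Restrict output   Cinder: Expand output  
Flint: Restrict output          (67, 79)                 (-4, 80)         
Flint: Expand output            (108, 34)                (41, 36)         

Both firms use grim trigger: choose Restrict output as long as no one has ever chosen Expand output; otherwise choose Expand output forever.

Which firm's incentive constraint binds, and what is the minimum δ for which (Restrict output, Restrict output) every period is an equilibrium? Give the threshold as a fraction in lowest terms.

Flint: cooperation gives 67 each period; deviation gives 108 once then 41 forever.
  67/(1−δ) ≥ 108 + 41δ/(1−δ) ⇒ δ ≥ 41/67.
Cinder: cooperation gives 79 each period; deviation gives 80 once then 36 forever.
  δ ≥ 1/44.
Both must hold, so the binding constraint is Flint's: δ ≥ 41/67.

Flint; δ ≥ 41/67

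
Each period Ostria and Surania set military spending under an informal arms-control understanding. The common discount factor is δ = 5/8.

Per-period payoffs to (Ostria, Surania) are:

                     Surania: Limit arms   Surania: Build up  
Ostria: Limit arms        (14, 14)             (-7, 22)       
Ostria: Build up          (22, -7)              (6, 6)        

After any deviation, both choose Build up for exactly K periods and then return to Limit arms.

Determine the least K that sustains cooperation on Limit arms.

2

IC: δ(1−δ^K)/(1−δ) ≥ (22−14)/(14−6) = 1.
With δ = 5/8: need 1 − δ^K ≥ 1·(1−5/8)/(5/8), i.e. δ^K ≤ 0.4000.
Since (5/8)^1 = 0.6250 and (5/8)^2 = 0.3906, the smallest such K is 2.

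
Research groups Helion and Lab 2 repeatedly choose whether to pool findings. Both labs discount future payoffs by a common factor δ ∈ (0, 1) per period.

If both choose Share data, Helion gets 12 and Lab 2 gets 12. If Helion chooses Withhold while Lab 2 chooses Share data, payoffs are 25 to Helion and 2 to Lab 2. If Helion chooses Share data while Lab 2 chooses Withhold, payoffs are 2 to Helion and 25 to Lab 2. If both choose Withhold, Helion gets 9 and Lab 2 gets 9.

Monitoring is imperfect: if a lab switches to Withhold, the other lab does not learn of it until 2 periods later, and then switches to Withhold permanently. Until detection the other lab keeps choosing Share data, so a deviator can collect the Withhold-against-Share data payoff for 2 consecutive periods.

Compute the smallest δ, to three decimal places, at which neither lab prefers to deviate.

0.901

A deviator earns 25 for 2 periods, then 9 forever; cooperating earns 12 forever. Multiplying the IC by (1−δ):
12 ≥ 25(1−δ^2) + 9δ^2, so 16·δ^2 ≥ 13 and δ^2 ≥ 13/16.
δ ≥ (13/16)^(1/2) ≈ 0.901.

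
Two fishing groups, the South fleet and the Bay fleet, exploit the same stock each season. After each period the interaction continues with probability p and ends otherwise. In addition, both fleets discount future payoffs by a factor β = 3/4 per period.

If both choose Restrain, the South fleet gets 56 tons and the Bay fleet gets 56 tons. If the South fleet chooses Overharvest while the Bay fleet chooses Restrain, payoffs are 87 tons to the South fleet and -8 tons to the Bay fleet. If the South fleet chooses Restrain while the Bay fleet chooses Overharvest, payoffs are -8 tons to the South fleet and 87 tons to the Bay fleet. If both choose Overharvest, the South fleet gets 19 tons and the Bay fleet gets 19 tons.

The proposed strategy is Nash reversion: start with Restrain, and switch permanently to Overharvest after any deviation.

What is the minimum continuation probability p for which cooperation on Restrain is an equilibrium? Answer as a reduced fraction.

31/51

With continuation probability p and discount β, the effective per-period discount factor is βp.
Grim-trigger IC: βp ≥ (87−56)/(87−19) = 31/68.
So p ≥ (31/68)/(3/4) = 31/51.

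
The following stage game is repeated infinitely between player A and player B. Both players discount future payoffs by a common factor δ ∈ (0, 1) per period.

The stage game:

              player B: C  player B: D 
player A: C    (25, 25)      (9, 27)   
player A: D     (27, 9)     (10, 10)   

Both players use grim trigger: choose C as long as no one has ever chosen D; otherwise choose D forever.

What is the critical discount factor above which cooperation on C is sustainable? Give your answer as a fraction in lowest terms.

Under grim trigger the critical discount factor is (T−C)/(T−P) with T = 27, C = 25, P = 10.
δ* = (27−25)/(27−10) = 2/17.

2/17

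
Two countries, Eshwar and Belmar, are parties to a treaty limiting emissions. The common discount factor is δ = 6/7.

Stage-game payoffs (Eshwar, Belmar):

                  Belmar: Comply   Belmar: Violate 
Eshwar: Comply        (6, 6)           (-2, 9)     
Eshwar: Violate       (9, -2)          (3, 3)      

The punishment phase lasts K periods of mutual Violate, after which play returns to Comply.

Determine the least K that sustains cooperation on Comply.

IC: δ(1−δ^K)/(1−δ) ≥ (9−6)/(6−3) = 1.
With δ = 6/7: need 1 − δ^K ≥ 1·(1−6/7)/(6/7), i.e. δ^K ≤ 0.8333.
Since (6/7)^1 = 0.8571 and (6/7)^2 = 0.7347, the smallest such K is 2.

2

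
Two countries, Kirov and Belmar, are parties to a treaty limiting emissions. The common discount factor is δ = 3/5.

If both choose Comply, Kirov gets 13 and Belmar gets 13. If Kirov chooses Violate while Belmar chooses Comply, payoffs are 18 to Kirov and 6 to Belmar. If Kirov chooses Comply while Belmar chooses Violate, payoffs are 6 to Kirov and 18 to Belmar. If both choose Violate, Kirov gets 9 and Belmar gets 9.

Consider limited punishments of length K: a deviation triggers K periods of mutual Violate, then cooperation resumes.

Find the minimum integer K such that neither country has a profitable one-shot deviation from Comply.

4

No profitable deviation requires (13−9)(δ+…+δ^K) ≥ 18−13, i.e. δ+…+δ^K ≥ 5/4 ≈ 1.2500.
With δ = 3/5, the partial sums are K=1: 0.6000, K=2: 0.9600, K=3: 1.1760, K=4: 1.3056.
K = 4 is the first length at which the sum reaches 1.2500.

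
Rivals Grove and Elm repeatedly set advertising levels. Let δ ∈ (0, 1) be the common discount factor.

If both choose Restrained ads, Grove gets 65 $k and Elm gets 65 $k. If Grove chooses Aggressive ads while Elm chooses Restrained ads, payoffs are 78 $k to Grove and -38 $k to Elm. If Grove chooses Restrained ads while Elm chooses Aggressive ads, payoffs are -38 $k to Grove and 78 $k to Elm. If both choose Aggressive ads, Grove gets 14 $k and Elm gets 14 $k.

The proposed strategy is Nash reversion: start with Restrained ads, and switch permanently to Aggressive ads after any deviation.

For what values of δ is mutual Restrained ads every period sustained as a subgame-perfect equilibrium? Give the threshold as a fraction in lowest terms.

13/64

One-period gain from deviating is 78 − 65 = 13. The loss is 65 − 14 = 51 in every subsequent period, with present value 51·δ/(1−δ).
Deviation is unprofitable when 51·δ/(1−δ) ≥ 13, i.e. δ/(1−δ) ≥ 13/51.
Equivalently δ ≥ 13/(13+51) = 13/64.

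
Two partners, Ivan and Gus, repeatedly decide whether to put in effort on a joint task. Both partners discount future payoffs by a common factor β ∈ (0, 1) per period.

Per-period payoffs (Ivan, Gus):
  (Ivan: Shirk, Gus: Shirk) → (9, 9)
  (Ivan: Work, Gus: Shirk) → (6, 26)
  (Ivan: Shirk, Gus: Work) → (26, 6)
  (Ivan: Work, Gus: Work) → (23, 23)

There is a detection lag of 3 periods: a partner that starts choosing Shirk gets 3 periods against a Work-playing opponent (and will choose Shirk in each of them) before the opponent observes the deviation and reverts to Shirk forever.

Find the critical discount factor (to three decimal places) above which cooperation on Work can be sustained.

Deviating for the 3 undetected periods gains 26−23 = 3 per period over cooperation, then loses 23−9 = 14 per period forever once punishment starts.
Gain: 3(1 + β + … + β^2); loss: 14·β^3/(1−β).
No profitable deviation ⇔ 3(1−β^3) ≤ 14·β^3, i.e. β^3 ≥ 3/(3+14) = 3/17.
Hence β ≥ (3/17)^(1/3) ≈ 0.561.

0.561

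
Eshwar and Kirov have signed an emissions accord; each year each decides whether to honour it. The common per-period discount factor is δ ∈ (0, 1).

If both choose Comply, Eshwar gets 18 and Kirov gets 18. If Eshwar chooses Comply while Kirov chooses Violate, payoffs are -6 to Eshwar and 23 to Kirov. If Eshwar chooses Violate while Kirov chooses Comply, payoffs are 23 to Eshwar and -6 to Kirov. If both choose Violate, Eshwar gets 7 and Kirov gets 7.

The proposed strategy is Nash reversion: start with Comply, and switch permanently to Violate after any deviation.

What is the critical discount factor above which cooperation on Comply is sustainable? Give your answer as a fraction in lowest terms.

5/16

Under grim trigger the critical discount factor is (T−C)/(T−P) with T = 23, C = 18, P = 7.
δ* = (23−18)/(23−7) = 5/16.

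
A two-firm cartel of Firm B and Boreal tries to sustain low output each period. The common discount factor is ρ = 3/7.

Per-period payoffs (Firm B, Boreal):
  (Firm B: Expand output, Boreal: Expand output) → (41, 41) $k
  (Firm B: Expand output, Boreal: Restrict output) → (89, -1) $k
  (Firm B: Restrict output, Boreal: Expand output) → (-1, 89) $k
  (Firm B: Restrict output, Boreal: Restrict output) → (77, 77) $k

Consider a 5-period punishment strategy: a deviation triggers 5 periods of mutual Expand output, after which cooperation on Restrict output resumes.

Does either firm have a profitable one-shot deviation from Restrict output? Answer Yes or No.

No

IC: ρ+…+ρ^5 ≥ (89−77)/(77−41) = 1/3.
At ρ = 3/7: partial sum = 0.7392 ≥ 0.3333. Cooperation sustainable.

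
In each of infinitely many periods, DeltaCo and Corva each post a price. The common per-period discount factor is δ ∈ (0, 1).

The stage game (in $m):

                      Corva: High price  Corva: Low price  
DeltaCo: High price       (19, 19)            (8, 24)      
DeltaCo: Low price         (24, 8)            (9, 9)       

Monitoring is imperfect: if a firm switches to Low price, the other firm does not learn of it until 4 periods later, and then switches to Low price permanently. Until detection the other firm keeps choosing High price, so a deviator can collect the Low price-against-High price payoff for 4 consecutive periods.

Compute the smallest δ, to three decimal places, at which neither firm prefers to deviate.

The best deviation is to choose Low price for all 4 undetected periods, earning 24 each, then 9 forever once detected.
Deviation value: 24(1−δ^4)/(1−δ) + 9δ^4/(1−δ); cooperation value: 19/(1−δ).
IC: 19 ≥ 24(1−δ^4) + 9δ^4 = 24 − 15δ^4.
So δ^4 ≥ 5/15 = 1/3, giving δ ≥ (1/3)^(1/4) ≈ 0.760.

0.760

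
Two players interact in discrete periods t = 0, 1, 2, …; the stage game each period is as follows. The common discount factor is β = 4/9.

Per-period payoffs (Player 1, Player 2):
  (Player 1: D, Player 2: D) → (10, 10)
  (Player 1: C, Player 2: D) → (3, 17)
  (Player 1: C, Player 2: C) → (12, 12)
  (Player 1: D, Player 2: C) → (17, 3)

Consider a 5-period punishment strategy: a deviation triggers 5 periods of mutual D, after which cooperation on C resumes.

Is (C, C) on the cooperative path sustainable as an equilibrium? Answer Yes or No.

Comparing payoff streams over the 6 periods until play realigns: cooperate → 12(1+β+…+β^5); deviate → 17 + 10(β+…+β^5).
Cooperation is sustained iff (12−10)(β+…+β^5) ≥ 17−12.
β+…+β^5 = 4/9·(1−(4/9)^5)/(1−4/9) = 0.7861, and (17−12)/(12−10) = 2.5000.
0.7861 < 2.5000, so cooperation is not sustainable.

No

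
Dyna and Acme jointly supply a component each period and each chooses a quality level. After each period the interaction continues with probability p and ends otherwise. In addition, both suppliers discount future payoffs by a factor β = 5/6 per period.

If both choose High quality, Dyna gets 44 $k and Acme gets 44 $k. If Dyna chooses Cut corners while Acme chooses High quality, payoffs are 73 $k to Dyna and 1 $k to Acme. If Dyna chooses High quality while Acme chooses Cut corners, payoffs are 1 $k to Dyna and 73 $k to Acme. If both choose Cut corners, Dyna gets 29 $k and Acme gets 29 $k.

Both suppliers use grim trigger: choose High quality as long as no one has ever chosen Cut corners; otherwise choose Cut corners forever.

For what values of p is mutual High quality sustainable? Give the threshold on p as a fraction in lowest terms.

87/110

With continuation probability p and discount β, the effective per-period discount factor is βp.
Grim-trigger IC: βp ≥ (73−44)/(73−29) = 29/44.
So p ≥ (29/44)/(5/6) = 87/110.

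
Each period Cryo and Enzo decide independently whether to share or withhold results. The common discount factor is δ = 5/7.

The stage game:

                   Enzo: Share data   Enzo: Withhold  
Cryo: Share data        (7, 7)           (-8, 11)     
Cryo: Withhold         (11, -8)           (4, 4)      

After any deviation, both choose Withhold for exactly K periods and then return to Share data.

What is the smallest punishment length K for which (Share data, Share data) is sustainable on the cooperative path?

No profitable deviation requires (7−4)(δ+…+δ^K) ≥ 11−7, i.e. δ+…+δ^K ≥ 4/3 ≈ 1.3333.
With δ = 5/7, the partial sums are K=1: 0.7143, K=2: 1.2245, K=3: 1.5889.
K = 3 is the first length at which the sum reaches 1.3333.

3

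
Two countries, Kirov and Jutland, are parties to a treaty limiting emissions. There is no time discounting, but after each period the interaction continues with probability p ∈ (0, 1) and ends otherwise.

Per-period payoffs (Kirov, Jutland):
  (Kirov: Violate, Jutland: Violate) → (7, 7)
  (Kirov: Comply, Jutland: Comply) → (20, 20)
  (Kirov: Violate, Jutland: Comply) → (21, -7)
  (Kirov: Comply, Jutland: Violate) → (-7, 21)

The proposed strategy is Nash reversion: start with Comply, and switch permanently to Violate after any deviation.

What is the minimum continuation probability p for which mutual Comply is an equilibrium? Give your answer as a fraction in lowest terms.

With no time discounting, the continuation probability p plays the role of the discount factor.
Grim-trigger IC: 20/(1−p) ≥ 21 + 7p/(1−p) ⇒ p ≥ (21−20)/(21−7) = 1/14.

1/14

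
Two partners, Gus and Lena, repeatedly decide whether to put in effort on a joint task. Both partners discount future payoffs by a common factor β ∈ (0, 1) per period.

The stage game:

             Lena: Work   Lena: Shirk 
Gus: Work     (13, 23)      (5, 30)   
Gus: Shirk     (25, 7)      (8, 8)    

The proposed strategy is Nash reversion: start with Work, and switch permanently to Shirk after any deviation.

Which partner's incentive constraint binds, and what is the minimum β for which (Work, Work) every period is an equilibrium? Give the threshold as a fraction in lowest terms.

For Gus: deviation gain 25−13 = 12, per-period punishment loss 13−8 = 5. IC gives β ≥ 12/17.
For Lena: gain 7, loss 15 per period, so β ≥ 7/22.
The tighter constraint is Gus's, so cooperation needs β ≥ 12/17.

Gus; β ≥ 12/17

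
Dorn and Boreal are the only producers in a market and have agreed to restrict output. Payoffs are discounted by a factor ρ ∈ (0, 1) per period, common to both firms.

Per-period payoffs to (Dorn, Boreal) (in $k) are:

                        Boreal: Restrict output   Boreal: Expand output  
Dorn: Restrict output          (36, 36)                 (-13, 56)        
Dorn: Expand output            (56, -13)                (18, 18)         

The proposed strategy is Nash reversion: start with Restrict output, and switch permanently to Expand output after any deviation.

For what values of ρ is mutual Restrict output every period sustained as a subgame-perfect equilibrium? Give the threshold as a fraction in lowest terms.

One-period gain from deviating is 56 − 36 = 20. The loss is 36 − 18 = 18 in every subsequent period, with present value 18·ρ/(1−ρ).
Deviation is unprofitable when 18·ρ/(1−ρ) ≥ 20, i.e. ρ/(1−ρ) ≥ 10/9.
Equivalently ρ ≥ 20/(20+18) = 10/19.

10/19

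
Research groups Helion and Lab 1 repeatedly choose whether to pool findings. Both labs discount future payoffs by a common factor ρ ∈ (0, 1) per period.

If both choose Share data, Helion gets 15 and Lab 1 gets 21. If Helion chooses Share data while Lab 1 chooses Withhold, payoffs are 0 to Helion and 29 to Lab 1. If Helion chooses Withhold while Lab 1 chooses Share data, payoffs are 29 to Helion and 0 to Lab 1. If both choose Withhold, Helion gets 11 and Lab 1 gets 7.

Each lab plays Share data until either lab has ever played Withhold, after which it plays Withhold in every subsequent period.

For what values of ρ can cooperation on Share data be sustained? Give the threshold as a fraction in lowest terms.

7/9

Helion: cooperation gives 15 each period; deviation gives 29 once then 11 forever.
  15/(1−ρ) ≥ 29 + 11ρ/(1−ρ) ⇒ ρ ≥ 14/18 = 7/9.
Lab 1: cooperation gives 21 each period; deviation gives 29 once then 7 forever.
  ρ ≥ 8/22 = 4/11.
Both must hold, so the binding constraint is Helion's: ρ ≥ 7/9.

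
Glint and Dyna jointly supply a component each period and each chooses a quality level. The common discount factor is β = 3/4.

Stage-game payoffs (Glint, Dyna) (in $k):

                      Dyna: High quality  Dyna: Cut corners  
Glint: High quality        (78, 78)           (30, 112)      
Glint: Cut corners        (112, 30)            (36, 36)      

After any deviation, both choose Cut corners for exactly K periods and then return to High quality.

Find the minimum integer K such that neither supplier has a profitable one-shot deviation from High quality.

IC: β(1−β^K)/(1−β) ≥ (112−78)/(78−36) = 17/21.
With β = 3/4: need 1 − β^K ≥ 17/21·(1−3/4)/(3/4), i.e. β^K ≤ 0.7302.
Since (3/4)^1 = 0.7500 and (3/4)^2 = 0.5625, the smallest such K is 2.

2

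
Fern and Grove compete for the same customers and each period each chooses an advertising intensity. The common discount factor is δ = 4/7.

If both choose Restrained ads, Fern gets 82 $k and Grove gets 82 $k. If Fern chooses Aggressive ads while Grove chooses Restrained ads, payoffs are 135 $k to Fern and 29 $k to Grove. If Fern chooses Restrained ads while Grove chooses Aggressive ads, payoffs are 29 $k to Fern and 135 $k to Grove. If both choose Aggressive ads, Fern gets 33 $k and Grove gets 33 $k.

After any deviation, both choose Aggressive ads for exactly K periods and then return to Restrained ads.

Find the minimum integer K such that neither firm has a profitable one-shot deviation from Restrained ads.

3

Need Σ_{k=1}^{K} δ^k ≥ (135−82)/(82−33) = 1.0816 at δ = 4/7.
At K = 2 the sum is 0.8980 < 1.0816; at K = 3 it is 1.0845 ≥ 1.0816.
So the minimum punishment length is K = 3.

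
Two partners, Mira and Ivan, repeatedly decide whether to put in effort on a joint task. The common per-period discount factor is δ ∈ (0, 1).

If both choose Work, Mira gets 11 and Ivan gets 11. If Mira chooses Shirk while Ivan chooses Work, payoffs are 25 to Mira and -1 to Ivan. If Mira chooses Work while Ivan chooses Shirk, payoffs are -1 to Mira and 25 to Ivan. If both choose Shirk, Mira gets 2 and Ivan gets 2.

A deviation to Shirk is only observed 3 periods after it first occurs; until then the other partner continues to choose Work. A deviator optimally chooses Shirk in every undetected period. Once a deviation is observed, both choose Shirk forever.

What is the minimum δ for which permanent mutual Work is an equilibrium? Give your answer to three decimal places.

0.847

Deviating for the 3 undetected periods gains 25−11 = 14 per period over cooperation, then loses 11−2 = 9 per period forever once punishment starts.
Gain: 14(1 + δ + … + δ^2); loss: 9·δ^3/(1−δ).
No profitable deviation ⇔ 14(1−δ^3) ≤ 9·δ^3, i.e. δ^3 ≥ 14/(14+9) = 14/23.
Hence δ ≥ (14/23)^(1/3) ≈ 0.847.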